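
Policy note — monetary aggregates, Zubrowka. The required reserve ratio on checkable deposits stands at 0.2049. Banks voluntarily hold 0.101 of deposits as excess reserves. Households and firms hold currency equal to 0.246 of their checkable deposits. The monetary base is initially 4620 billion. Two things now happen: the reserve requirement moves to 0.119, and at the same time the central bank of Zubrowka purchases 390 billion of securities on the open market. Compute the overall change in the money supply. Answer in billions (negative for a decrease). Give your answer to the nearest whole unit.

Before: m₁ = (1 + 0.246) / (0.2049 + 0.101 + 0.246) ≈ 2.25766, MB₁ = 4620, so M₁ = 2.25766 × 4620 = 10430.3892 billion.
After: m₂ = (1 + 0.246) / (0.119 + 0.101 + 0.246) ≈ 2.67382, MB₂ = 4620 + 390 = 5010, so M₂ = 2.67382 × 5010 = 13395.8382 billion.
ΔM = M₂ − M₁ = 13395.8382 − 10430.3892 = 2965.449 billion.

2965 billion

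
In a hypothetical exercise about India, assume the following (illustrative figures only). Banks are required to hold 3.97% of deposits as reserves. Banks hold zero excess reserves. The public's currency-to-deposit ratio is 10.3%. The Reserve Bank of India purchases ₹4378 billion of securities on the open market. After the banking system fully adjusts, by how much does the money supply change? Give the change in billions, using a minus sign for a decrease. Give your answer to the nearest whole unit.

₹33840 billion

The money multiplier is m = (1 + c) / (rr + c) = (1 + 0.103) / (0.0397 + 0.103) ≈ 7.72950.
The purchase adds 4378 billion of base, so ΔM = m × ΔMB = 7.72950 × (+4378) = 33839.751 billion.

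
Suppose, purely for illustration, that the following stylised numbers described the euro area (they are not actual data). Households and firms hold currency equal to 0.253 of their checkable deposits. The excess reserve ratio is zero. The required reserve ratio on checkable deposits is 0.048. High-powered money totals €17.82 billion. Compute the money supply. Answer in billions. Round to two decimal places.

€74.18 billion

The money multiplier is m = (1 + c) / (rr + c) = (1 + 0.253) / (0.048 + 0.253) ≈ 4.16279.
So M = m × MB = 4.16279 × 17.82 ≈ 74.1809 billion.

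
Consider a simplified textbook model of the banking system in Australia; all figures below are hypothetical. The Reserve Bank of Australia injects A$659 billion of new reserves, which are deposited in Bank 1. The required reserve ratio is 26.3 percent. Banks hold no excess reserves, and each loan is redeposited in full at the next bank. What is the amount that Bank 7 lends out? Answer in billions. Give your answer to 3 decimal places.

A$77.832 billion

Each bank lends a fraction (1 − rr) = 0.7370 of the deposit it receives, so Bank 7 receives 659·0.7370^6 and lends 659·0.7370^7 ≈ 77.8319 billion.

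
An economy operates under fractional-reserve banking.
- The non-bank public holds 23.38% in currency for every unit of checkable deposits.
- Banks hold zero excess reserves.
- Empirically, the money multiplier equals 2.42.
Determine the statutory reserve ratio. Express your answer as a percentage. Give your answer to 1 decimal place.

27.6%

Using m = 2.42. Since m = (1 + c)/(c + rr + e), the denominator satisfies c + rr + e = (1 + c)/m = (1 + 0.2338) / 2.42 ≈ 0.509835.
With c = 0.2338 and e = 0, the statutory reserve ratio is 0.509835 − 0.2338 − 0 = 0.276035.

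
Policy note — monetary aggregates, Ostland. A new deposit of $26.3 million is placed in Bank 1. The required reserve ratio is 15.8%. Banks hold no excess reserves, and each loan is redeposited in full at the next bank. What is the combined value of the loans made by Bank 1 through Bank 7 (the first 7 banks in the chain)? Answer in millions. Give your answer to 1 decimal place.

Bank i lends (1 − rr)^i of the original deposit: Bank 1 lends 26.3·0.8420 = 22.1446, Bank 2 lends 26.3·0.8420² ≈ 18.6458, and so on.
Summing a geometric series: total = 26.3·[0.8420·(1 − 0.8420^7) / (1 − 0.8420)] ≈ 98.1029 million.

$98.1 million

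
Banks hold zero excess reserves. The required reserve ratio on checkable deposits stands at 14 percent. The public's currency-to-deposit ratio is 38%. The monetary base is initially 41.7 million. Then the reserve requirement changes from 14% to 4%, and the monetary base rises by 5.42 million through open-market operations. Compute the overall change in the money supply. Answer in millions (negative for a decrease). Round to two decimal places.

44.16 million

Before: m₁ = (1 + 0.38) / (0.14 + 0.38) ≈ 2.65385, MB₁ = 41.7, so M₁ = 2.65385 × 41.7 ≈ 110.6655 million.
After: m₂ = (1 + 0.38) / (0.04 + 0.38) ≈ 3.28571, MB₂ = 41.7 + 5.42 = 47.12, so M₂ = 3.28571 × 47.12 ≈ 154.8227 million.
ΔM = M₂ − M₁ = 154.8227 − 110.6655 = 44.1572 million.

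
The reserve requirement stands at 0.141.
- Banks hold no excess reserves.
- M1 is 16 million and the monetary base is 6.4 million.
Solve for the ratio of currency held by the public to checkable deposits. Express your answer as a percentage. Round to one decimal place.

43.2%

Using m = M/MB = 16/6.4 = 2.500000. From m = (1 + c)/(c + rr + e), rearranging gives 1 + c = m·(c + rr + e), so c·(1 − m) = m·(rr + e) − 1.
Hence c = [m·(rr + e) − 1]/(1 − m) = [2.500000 × (0.141 + 0) − 1] / (1 − 2.500000) ≈ 0.431667.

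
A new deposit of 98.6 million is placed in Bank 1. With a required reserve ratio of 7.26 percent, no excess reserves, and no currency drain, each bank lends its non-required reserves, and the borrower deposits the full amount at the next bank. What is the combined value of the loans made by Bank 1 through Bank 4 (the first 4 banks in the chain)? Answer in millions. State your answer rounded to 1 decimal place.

Bank i lends (1 − rr)^i of the original deposit: Bank 1 lends 98.6·0.9274 ≈ 91.4416, Bank 2 lends 98.6·0.9274² ≈ 84.8030, and so on.
Summing a geometric series: total = 98.6·[0.9274·(1 − 0.9274^4) / (1 − 0.9274)] ≈ 327.8275 million.

327.8 million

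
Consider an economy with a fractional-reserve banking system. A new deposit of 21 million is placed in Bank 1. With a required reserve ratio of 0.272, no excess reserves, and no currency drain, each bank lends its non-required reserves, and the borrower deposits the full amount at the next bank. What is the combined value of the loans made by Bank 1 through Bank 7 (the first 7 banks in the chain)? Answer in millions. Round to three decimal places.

Bank i lends (1 − rr)^i of the original deposit: Bank 1 lends 21·0.7280 = 15.2880, Bank 2 lends 21·0.7280² ≈ 11.1297, and so on.
Summing a geometric series: total = 21·[0.7280·(1 − 0.7280^7) / (1 − 0.7280)] ≈ 50.1147 million.

50.115 million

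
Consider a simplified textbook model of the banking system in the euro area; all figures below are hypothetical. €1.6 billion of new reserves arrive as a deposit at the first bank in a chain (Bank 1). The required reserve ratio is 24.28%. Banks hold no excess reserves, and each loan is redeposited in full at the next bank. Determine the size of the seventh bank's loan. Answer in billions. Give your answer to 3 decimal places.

Each bank lends a fraction (1 − rr) = 0.7572 of the deposit it receives, so Bank 7 receives 1.6·0.7572^6 and lends 1.6·0.7572^7 ≈ 0.2283 billion.

€0.228 billion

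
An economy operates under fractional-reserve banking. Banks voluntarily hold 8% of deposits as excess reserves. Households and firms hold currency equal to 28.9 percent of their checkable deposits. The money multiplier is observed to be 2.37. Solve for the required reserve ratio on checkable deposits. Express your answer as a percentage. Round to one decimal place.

17.5%

Using m = 2.37. Since m = (1 + c)/(c + rr + e), the denominator satisfies c + rr + e = (1 + c)/m = (1 + 0.289) / 2.37 ≈ 0.543882.
With c = 0.289 and e = 0.08, the required reserve ratio on checkable deposits is 0.543882 − 0.289 − 0.08 = 0.174882.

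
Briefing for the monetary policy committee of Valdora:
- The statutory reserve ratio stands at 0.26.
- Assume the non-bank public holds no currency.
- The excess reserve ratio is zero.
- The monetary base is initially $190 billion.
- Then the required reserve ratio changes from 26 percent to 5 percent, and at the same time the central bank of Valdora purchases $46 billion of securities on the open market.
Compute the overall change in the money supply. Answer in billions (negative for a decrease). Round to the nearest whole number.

$3989 billion

Before: m₁ = 1 / (0.26) ≈ 3.8462, MB₁ = 190, so M₁ = 3.8462 × 190 = 730.778 billion.
After: m₂ = 1 / (0.05) = 20, MB₂ = 190 + 46 = 236, so M₂ = 20 × 236 = 4720 billion.
ΔM = M₂ − M₁ = 4720 − 730.778 = 3989.222 billion.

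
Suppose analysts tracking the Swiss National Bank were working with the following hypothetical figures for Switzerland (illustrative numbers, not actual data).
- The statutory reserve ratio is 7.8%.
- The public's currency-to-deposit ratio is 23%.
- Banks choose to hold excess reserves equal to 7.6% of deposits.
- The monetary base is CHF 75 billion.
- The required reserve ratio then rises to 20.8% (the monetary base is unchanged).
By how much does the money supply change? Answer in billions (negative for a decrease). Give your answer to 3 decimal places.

-60.760 billion

Initially m₁ = (1 + 0.23) / (0.078 + 0.076 + 0.23) = 3.203125, so M₁ = 3.203125 × 75 ≈ 240.2344 billion.
After the change m₂ = (1 + 0.23) / (0.208 + 0.076 + 0.23) ≈ 2.392996, so M₂ = 2.392996 × 75 = 179.4747 billion.
ΔM = M₂ − M₁ = 179.4747 − 240.2344 = -60.7597 billion.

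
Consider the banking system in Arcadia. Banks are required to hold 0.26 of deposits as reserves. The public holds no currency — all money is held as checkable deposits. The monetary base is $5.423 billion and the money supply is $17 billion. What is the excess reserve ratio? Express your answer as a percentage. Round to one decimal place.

Using m = M/MB = 17/5.423 ≈ 3.134796. Since m = (1 + c)/(c + rr + e), the denominator satisfies c + rr + e = (1 + c)/m = (1 + 0) / 3.134796 ≈ 0.319000.
With c = 0 and rr = 0.26, the excess reserve ratio is 0.319000 − 0 − 0.26 = 0.059.

5.9%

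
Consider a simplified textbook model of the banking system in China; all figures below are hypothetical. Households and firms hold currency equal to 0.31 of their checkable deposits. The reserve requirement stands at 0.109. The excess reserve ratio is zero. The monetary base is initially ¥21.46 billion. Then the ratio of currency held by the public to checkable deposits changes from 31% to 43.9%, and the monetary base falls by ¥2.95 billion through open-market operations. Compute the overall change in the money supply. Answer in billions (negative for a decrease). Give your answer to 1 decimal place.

-18.5 billion

Before: m₁ = (1 + 0.31) / (0.109 + 0.31) ≈ 3.1265, MB₁ = 21.46, so M₁ = 3.1265 × 21.46 ≈ 67.0947 billion.
After: m₂ = (1 + 0.439) / (0.109 + 0.439) ≈ 2.6259, MB₂ = 21.46 − 2.95 = 18.51, so M₂ = 2.6259 × 18.51 ≈ 48.6054 billion.
ΔM = M₂ − M₁ = 48.6054 − 67.0947 = -18.4893 billion.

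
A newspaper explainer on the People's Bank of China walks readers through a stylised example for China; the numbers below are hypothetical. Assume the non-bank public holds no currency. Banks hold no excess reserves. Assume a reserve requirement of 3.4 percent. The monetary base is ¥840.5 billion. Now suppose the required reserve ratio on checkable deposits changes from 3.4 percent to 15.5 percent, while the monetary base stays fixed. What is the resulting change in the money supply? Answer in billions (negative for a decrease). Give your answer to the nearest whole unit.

-19298 billion

Initially m₁ = 1 / (0.034) ≈ 29.4118, so M₁ = 29.4118 × 840.5 = 24720.6179 billion.
After the change m₂ = 1 / (0.155) ≈ 6.4516, so M₂ = 6.4516 × 840.5 = 5422.5698 billion.
ΔM = M₂ − M₁ = 5422.5698 − 24720.6179 = -19298.0481 billion.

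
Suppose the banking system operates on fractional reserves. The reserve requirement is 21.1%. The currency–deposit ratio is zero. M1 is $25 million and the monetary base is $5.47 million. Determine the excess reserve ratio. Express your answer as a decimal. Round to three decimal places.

Using m = M/MB = 25/5.47 ≈ 4.570384. Since m = (1 + c)/(c + rr + e), the denominator satisfies c + rr + e = (1 + c)/m = (1 + 0) / 4.570384 ≈ 0.218800.
With c = 0 and rr = 0.211, the excess reserve ratio is 0.218800 − 0 − 0.211 = 0.0078.

0.008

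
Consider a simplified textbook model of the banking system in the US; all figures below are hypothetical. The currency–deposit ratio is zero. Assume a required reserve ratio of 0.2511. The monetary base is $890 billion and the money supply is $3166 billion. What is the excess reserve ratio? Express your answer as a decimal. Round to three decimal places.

0.030

Using m = M/MB = 3166/890 ≈ 3.557303. Since m = (1 + c)/(c + rr + e), the denominator satisfies c + rr + e = (1 + c)/m = (1 + 0) / 3.557303 ≈ 0.281112.
With c = 0 and rr = 0.2511, the excess reserve ratio is 0.281112 − 0 − 0.2511 = 0.030012.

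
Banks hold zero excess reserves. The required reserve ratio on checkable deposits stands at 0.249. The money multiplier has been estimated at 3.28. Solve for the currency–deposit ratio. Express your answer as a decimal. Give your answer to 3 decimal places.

0.080

Using m = 3.28. From m = (1 + c)/(c + rr + e), rearranging gives 1 + c = m·(c + rr + e), so c·(1 − m) = m·(rr + e) − 1.
Hence c = [m·(rr + e) − 1]/(1 − m) = [3.28 × (0.249 + 0) − 1] / (1 − 3.28) ≈ 0.080386.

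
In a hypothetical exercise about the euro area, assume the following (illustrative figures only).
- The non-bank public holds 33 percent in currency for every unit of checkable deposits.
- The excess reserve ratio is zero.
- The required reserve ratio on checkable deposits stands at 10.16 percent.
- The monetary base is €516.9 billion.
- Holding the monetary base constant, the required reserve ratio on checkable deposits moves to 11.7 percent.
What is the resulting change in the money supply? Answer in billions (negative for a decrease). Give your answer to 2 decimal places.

Initially m₁ = (1 + 0.33) / (0.1016 + 0.33) ≈ 3.081557, so M₁ = 3.081557 × 516.9 ≈ 1592.8568 billion.
After the change m₂ = (1 + 0.33) / (0.117 + 0.33) ≈ 2.975391, so M₂ = 2.975391 × 516.9 ≈ 1537.9796 billion.
ΔM = M₂ − M₁ = 1537.9796 − 1592.8568 = -54.8772 billion.

-54.88 billion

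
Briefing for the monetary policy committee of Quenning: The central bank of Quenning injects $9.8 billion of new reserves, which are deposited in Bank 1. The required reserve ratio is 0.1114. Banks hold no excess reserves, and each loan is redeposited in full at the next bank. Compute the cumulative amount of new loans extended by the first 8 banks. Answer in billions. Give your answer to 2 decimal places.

$47.78 billion

Bank i lends (1 − rr)^i of the original deposit: Bank 1 lends 9.8·0.8886 ≈ 8.7083, Bank 2 lends 9.8·0.8886² ≈ 7.7382, and so on.
Summing a geometric series: total = 9.8·[0.8886·(1 − 0.8886^8) / (1 − 0.8886)] ≈ 47.7836 billion.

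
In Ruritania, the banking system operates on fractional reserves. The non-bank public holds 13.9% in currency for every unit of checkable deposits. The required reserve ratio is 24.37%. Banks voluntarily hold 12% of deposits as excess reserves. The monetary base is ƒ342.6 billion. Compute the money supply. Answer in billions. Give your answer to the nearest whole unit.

ƒ776 billion

The money multiplier is m = (1 + c) / (rr + e + c) = (1 + 0.139) / (0.2437 + 0.12 + 0.139) ≈ 2.2658.
So M = m × MB = 2.2658 × 342.6 ≈ 776.2631 billion.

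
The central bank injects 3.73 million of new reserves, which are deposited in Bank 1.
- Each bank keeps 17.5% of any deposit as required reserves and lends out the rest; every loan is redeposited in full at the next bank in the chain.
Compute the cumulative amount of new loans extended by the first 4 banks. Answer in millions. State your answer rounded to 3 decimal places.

9.438 million

Bank i lends (1 − rr)^i of the original deposit: Bank 1 lends 3.73·0.8250 ≈ 3.0772, Bank 2 lends 3.73·0.8250² ≈ 2.5387, and so on.
Summing a geometric series: total = 3.73·[0.8250·(1 − 0.8250^4) / (1 − 0.8250)] ≈ 9.4384 million.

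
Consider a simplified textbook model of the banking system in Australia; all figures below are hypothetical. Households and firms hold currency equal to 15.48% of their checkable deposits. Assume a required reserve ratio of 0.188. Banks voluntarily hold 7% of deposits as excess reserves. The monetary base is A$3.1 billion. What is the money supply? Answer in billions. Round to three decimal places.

A$8.672 billion

The money multiplier is m = (1 + c) / (rr + e + c) = (1 + 0.1548) / (0.188 + 0.07 + 0.1548) ≈ 2.79748.
So M = m × MB = 2.79748 × 3.1 ≈ 8.6722 billion.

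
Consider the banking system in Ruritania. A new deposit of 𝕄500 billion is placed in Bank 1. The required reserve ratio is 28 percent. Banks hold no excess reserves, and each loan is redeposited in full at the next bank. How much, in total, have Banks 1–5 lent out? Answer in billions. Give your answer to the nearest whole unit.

Bank i lends (1 − rr)^i of the original deposit: Bank 1 lends 500·0.7200 = 360.0000, Bank 2 lends 500·0.7200² = 259.2000, and so on.
Summing a geometric series: total = 500·[0.7200·(1 − 0.7200^5) / (1 − 0.7200)] ≈ 1036.9392 billion.

𝕄1037 billion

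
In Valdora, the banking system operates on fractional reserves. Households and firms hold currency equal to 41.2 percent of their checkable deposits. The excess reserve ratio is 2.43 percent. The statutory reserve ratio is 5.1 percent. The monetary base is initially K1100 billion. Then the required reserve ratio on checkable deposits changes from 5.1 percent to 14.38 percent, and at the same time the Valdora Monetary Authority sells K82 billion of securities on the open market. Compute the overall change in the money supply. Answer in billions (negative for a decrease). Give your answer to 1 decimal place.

-709.5 billion

Before: m₁ = (1 + 0.412) / (0.051 + 0.0243 + 0.412) ≈ 2.897599, MB₁ = 1100, so M₁ = 2.897599 × 1100 = 3187.3589 billion.
After: m₂ = (1 + 0.412) / (0.1438 + 0.0243 + 0.412) ≈ 2.434063, MB₂ = 1100 − 82 = 1018, so M₂ = 2.434063 × 1018 ≈ 2477.8761 billion.
ΔM = M₂ − M₁ = 2477.8761 − 3187.3589 = -709.4828 billion.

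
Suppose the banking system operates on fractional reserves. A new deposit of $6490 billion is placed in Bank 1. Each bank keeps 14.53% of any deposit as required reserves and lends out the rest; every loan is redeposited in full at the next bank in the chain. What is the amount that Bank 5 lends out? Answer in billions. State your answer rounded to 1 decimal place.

$2960.1 billion

Each bank lends a fraction (1 − rr) = 0.8547 of the deposit it receives, so Bank 5 receives 6490·0.8547^4 and lends 6490·0.8547^5 ≈ 2960.1466 billion.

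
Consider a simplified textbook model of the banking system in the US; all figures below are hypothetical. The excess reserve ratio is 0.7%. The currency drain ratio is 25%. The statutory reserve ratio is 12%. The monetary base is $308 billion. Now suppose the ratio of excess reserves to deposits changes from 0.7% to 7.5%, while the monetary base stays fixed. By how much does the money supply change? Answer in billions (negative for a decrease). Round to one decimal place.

-156.1 billion

Initially m₁ = (1 + 0.25) / (0.12 + 0.007 + 0.25) ≈ 3.31565, so M₁ = 3.31565 × 308 = 1021.2202 billion.
After the change m₂ = (1 + 0.25) / (0.12 + 0.075 + 0.25) ≈ 2.80899, so M₂ = 2.80899 × 308 ≈ 865.1689 billion.
ΔM = M₂ − M₁ = 865.1689 − 1021.2202 = -156.0513 billion.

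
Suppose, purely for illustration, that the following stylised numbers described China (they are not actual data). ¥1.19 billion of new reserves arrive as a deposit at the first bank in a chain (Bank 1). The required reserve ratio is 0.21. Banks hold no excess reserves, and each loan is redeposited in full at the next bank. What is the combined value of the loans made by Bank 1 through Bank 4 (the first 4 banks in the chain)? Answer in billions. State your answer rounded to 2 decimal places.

Bank i lends (1 − rr)^i of the original deposit: Bank 1 lends 1.19·0.7900 = 0.9401, Bank 2 lends 1.19·0.7900² ≈ 0.7427, and so on.
Summing a geometric series: total = 1.19·[0.7900·(1 − 0.7900^4) / (1 − 0.7900)] ≈ 2.7330 billion.

¥2.73 billion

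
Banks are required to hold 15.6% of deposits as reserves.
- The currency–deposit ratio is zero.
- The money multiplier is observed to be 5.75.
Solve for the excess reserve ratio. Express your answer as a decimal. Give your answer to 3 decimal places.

0.018

Using m = 5.75. Since m = (1 + c)/(c + rr + e), the denominator satisfies c + rr + e = (1 + c)/m = (1 + 0) / 5.75 ≈ 0.173913.
With c = 0 and rr = 0.156, the excess reserve ratio is 0.173913 − 0 − 0.156 = 0.017913.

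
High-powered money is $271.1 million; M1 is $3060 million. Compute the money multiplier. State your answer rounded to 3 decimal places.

The money multiplier is m = M / MB = 3060 / 271.1 ≈ 11.28735.

11.287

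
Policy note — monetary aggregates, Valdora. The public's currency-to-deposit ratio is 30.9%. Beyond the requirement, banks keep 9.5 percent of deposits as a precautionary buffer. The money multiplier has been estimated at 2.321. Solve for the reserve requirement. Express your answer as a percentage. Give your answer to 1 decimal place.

Using m = 2.321. Since m = (1 + c)/(c + rr + e), the denominator satisfies c + rr + e = (1 + c)/m = (1 + 0.309) / 2.321 ≈ 0.563981.
With c = 0.309 and e = 0.095, the reserve requirement is 0.563981 − 0.309 − 0.095 = 0.159981.

16.0%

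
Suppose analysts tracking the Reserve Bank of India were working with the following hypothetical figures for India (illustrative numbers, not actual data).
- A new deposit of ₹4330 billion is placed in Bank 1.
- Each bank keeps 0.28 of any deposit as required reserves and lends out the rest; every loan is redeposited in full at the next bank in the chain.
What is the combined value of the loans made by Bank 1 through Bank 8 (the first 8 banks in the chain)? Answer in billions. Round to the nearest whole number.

₹10330 billion

Bank i lends (1 − rr)^i of the original deposit: Bank 1 lends 4330·0.7200 = 3117.6000, Bank 2 lends 4330·0.7200² = 2244.6720, and so on.
Summing a geometric series: total = 4330·[0.7200·(1 − 0.7200^8) / (1 − 0.7200)] ≈ 10330.1630 billion.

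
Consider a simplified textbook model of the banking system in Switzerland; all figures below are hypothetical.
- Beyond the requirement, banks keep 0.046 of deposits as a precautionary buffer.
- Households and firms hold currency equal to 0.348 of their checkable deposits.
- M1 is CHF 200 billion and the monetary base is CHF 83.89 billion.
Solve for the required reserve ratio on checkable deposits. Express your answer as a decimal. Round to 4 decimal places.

Using m = M/MB = 200/83.89 ≈ 2.384074. Since m = (1 + c)/(c + rr + e), the denominator satisfies c + rr + e = (1 + c)/m = (1 + 0.348) / 2.384074 ≈ 0.565419.
With c = 0.348 and e = 0.046, the required reserve ratio on checkable deposits is 0.565419 − 0.348 − 0.046 = 0.171419.

0.1714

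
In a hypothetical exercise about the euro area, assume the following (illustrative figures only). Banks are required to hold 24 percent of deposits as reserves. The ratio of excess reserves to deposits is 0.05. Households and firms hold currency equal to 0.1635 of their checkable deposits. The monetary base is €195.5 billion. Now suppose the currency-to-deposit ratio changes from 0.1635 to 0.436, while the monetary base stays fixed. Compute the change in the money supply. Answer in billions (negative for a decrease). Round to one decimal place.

-114.9 billion

Initially m₁ = (1 + 0.1635) / (0.24 + 0.05 + 0.1635) ≈ 2.56560, so M₁ = 2.56560 × 195.5 = 501.5748 billion.
After the change m₂ = (1 + 0.436) / (0.24 + 0.05 + 0.436) ≈ 1.97796, so M₂ = 1.97796 × 195.5 ≈ 386.6912 billion.
ΔM = M₂ − M₁ = 386.6912 − 501.5748 = -114.8836 billion.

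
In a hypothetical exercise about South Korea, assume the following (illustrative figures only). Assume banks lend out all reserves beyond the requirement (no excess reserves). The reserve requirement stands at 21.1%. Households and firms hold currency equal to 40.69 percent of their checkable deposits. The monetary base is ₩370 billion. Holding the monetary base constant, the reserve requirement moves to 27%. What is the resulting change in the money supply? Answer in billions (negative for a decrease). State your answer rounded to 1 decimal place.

-73.4 billion

Initially m₁ = (1 + 0.4069) / (0.211 + 0.4069) ≈ 2.27691, so M₁ = 2.27691 × 370 = 842.4567 billion.
After the change m₂ = (1 + 0.4069) / (0.27 + 0.4069) ≈ 2.07845, so M₂ = 2.07845 × 370 = 769.0265 billion.
ΔM = M₂ − M₁ = 769.0265 − 842.4567 = -73.4302 billion.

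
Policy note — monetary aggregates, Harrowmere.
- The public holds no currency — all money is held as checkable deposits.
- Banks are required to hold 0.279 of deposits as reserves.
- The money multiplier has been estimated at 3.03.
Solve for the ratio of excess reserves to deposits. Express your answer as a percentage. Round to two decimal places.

5.10%

Using m = 3.03. Since m = (1 + c)/(c + rr + e), the denominator satisfies c + rr + e = (1 + c)/m = (1 + 0) / 3.03 ≈ 0.330033.
With c = 0 and rr = 0.279, the ratio of excess reserves to deposits is 0.330033 − 0 − 0.279 = 0.051033.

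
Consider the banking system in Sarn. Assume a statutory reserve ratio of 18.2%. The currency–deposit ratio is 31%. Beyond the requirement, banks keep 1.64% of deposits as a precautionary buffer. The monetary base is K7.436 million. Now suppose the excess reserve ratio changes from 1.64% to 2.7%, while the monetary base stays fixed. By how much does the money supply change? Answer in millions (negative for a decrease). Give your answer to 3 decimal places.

-0.391 million

Initially m₁ = (1 + 0.31) / (0.182 + 0.0164 + 0.31) ≈ 2.57671, so M₁ = 2.57671 × 7.436 ≈ 19.1604 million.
After the change m₂ = (1 + 0.31) / (0.182 + 0.027 + 0.31) ≈ 2.52408, so M₂ = 2.52408 × 7.436 ≈ 18.7691 million.
ΔM = M₂ − M₁ = 18.7691 − 19.1604 = -0.3913 million.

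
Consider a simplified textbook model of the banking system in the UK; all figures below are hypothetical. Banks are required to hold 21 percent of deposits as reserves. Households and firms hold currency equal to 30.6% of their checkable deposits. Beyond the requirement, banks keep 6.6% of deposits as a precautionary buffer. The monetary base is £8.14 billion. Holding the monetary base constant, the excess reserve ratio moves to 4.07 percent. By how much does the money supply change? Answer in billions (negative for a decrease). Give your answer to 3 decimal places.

£0.830 billion

Initially m₁ = (1 + 0.306) / (0.21 + 0.066 + 0.306) ≈ 2.24399, so M₁ = 2.24399 × 8.14 ≈ 18.2661 billion.
After the change m₂ = (1 + 0.306) / (0.21 + 0.0407 + 0.306) ≈ 2.34597, so M₂ = 2.34597 × 8.14 ≈ 19.0962 billion.
ΔM = M₂ − M₁ = 19.0962 − 18.2661 = 0.8301 billion.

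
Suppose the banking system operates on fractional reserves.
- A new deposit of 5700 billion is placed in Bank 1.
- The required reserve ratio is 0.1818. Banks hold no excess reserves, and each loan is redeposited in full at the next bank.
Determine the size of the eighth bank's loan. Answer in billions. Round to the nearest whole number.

Each bank lends a fraction (1 − rr) = 0.8182 of the deposit it receives, so Bank 8 receives 5700·0.8182^7 and lends 5700·0.8182^8 ≈ 1144.8555 billion.

1145 billion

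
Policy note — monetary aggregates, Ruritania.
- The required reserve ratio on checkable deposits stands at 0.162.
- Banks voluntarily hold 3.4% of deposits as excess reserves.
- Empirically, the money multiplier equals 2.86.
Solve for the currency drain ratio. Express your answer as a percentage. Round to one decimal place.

Using m = 2.86. From m = (1 + c)/(c + rr + e), rearranging gives 1 + c = m·(c + rr + e), so c·(1 − m) = m·(rr + e) − 1.
Hence c = [m·(rr + e) − 1]/(1 − m) = [2.86 × (0.162 + 0.034) − 1] / (1 − 2.86) ≈ 0.236258.

23.6%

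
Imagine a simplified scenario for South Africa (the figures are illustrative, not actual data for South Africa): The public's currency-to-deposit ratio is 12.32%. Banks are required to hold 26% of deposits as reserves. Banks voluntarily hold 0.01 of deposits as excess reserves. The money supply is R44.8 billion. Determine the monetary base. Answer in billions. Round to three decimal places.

The money multiplier is m = (1 + c) / (rr + e + c) = (1 + 0.1232) / (0.26 + 0.01 + 0.1232) ≈ 2.856562.
MB = M / m = 44.8 / 2.856562 ≈ 15.6832 billion.

R15.683 billion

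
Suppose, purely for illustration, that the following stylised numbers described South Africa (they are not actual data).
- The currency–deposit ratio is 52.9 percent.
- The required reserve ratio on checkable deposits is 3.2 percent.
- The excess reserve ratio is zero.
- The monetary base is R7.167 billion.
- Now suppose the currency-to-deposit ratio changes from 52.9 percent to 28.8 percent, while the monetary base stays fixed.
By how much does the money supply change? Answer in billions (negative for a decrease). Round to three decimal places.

R9.314 billion

Initially m₁ = (1 + 0.529) / (0.032 + 0.529) ≈ 2.72549, so M₁ = 2.72549 × 7.167 ≈ 19.5336 billion.
After the change m₂ = (1 + 0.288) / (0.032 + 0.288) = 4.02500, so M₂ = 4.02500 × 7.167 ≈ 28.8472 billion.
ΔM = M₂ − M₁ = 28.8472 − 19.5336 = 9.3136 billion.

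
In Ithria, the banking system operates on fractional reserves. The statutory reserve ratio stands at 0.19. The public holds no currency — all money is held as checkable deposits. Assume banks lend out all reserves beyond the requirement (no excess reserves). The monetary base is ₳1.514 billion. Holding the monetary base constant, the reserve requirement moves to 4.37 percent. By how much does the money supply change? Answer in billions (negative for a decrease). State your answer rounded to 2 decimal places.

₳26.68 billion

Initially m₁ = 1 / (0.19) ≈ 5.2632, so M₁ = 5.2632 × 1.514 ≈ 7.9685 billion.
After the change m₂ = 1 / (0.0437) ≈ 22.8833, so M₂ = 22.8833 × 1.514 ≈ 34.6453 billion.
ΔM = M₂ − M₁ = 34.6453 − 7.9685 = 26.6768 billion.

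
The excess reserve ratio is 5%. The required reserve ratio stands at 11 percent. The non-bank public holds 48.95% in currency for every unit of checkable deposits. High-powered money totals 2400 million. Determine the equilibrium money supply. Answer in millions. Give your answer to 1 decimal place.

The money multiplier is m = (1 + c) / (rr + e + c) = (1 + 0.4895) / (0.11 + 0.05 + 0.4895) ≈ 2.293303.
So M = m × MB = 2.293303 × 2400 = 5503.9272 million.

5503.9 million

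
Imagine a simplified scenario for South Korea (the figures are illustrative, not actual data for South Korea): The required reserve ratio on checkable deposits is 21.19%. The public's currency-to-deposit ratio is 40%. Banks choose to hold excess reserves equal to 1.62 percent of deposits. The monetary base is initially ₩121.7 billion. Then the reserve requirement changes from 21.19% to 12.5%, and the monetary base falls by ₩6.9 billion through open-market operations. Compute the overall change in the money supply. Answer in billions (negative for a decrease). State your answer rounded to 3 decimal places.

₩25.707 billion

Before: m₁ = (1 + 0.4) / (0.2119 + 0.0162 + 0.4) ≈ 2.2289444, MB₁ = 121.7, so M₁ = 2.2289444 × 121.7 ≈ 271.2625 billion.
After: m₂ = (1 + 0.4) / (0.125 + 0.0162 + 0.4) ≈ 2.5868441, MB₂ = 121.7 − 6.9 = 114.8, so M₂ = 2.5868441 × 114.8 ≈ 296.9697 billion.
ΔM = M₂ − M₁ = 296.9697 − 271.2625 = 25.7072 billion.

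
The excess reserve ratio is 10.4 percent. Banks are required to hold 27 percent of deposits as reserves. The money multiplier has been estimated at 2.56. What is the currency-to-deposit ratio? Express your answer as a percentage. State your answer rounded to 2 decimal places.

Using m = 2.56. From m = (1 + c)/(c + rr + e), rearranging gives 1 + c = m·(c + rr + e), so c·(1 − m) = m·(rr + e) − 1.
Hence c = [m·(rr + e) − 1]/(1 − m) = [2.56 × (0.27 + 0.104) − 1] / (1 − 2.56) ≈ 0.027282.

2.73%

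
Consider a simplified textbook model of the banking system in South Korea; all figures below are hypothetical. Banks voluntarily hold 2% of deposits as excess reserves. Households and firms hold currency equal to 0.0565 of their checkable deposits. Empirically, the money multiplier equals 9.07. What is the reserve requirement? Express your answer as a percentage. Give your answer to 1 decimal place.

4.0%

Using m = 9.07. Since m = (1 + c)/(c + rr + e), the denominator satisfies c + rr + e = (1 + c)/m = (1 + 0.0565) / 9.07 ≈ 0.116483.
With c = 0.0565 and e = 0.02, the reserve requirement is 0.116483 − 0.0565 − 0.02 = 0.039983.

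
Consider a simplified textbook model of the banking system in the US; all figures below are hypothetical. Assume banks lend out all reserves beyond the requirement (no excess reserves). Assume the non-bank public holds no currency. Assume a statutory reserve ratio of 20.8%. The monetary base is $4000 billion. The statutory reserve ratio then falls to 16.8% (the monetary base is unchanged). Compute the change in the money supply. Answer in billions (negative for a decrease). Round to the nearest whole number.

Initially m₁ = 1 / (0.208) ≈ 4.80769, so M₁ = 4.80769 × 4000 = 19230.76 billion.
After the change m₂ = 1 / (0.168) ≈ 5.95238, so M₂ = 5.95238 × 4000 = 23809.52 billion.
ΔM = M₂ − M₁ = 23809.52 − 19230.76 = 4578.76 billion.

$4579 billion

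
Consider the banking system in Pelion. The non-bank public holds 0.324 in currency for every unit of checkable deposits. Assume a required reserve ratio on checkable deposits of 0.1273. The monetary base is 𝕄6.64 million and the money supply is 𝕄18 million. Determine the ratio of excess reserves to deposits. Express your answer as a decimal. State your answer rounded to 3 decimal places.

0.037

Using m = M/MB = 18/6.64 ≈ 2.710843. Since m = (1 + c)/(c + rr + e), the denominator satisfies c + rr + e = (1 + c)/m = (1 + 0.324) / 2.710843 ≈ 0.488409.
With c = 0.324 and rr = 0.1273, the ratio of excess reserves to deposits is 0.488409 − 0.324 − 0.1273 = 0.037109.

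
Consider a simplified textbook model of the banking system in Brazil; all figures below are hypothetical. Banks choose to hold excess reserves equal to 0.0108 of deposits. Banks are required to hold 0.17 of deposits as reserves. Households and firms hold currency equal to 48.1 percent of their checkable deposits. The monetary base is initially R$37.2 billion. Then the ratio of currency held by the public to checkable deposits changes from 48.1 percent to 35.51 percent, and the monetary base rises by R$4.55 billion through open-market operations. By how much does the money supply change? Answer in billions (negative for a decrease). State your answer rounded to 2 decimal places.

Before: m₁ = (1 + 0.481) / (0.17 + 0.0108 + 0.481) ≈ 2.23784, MB₁ = 37.2, so M₁ = 2.23784 × 37.2 ≈ 83.2476 billion.
After: m₂ = (1 + 0.3551) / (0.17 + 0.0108 + 0.3551) ≈ 2.52864, MB₂ = 37.2 + 4.55 = 41.75, so M₂ = 2.52864 × 41.75 ≈ 105.5707 billion.
ΔM = M₂ − M₁ = 105.5707 − 83.2476 = 22.3231 billion.

R$22.32 billion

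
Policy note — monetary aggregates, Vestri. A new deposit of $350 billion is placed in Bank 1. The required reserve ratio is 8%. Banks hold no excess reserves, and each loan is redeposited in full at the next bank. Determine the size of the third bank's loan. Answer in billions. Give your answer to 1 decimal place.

$272.5 billion

Each bank lends a fraction (1 − rr) = 0.9200 of the deposit it receives, so Bank 3 receives 350·0.9200^2 and lends 350·0.9200^3 = 272.5408 billion.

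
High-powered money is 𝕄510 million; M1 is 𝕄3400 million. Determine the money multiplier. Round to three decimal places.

6.667

The money multiplier is m = M / MB = 3400 / 510 ≈ 6.66667.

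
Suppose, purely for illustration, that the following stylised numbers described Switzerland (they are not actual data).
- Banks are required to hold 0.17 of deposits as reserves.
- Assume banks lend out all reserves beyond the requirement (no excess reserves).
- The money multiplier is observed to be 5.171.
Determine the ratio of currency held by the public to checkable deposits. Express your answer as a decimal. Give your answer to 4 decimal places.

Using m = 5.171. From m = (1 + c)/(c + rr + e), rearranging gives 1 + c = m·(c + rr + e), so c·(1 − m) = m·(rr + e) − 1.
Hence c = [m·(rr + e) − 1]/(1 − m) = [5.171 × (0.17 + 0) − 1] / (1 − 5.171) ≈ 0.028993.

0.0290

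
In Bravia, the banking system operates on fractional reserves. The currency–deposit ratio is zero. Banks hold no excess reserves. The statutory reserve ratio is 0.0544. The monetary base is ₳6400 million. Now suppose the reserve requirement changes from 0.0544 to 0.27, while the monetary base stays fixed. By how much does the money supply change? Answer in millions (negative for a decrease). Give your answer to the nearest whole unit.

Initially m₁ = 1 / (0.0544) ≈ 18.38235, so M₁ = 18.38235 × 6400 = 117647.04 million.
After the change m₂ = 1 / (0.27) ≈ 3.70370, so M₂ = 3.70370 × 6400 = 23703.68 million.
ΔM = M₂ − M₁ = 23703.68 − 117647.04 = -93943.36 million.

-93943 million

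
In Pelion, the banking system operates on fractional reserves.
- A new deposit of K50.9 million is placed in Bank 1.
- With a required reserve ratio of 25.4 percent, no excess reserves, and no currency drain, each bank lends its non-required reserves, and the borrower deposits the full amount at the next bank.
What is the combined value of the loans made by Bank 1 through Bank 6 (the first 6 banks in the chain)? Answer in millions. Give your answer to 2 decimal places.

Bank i lends (1 − rr)^i of the original deposit: Bank 1 lends 50.9·0.7460 = 37.9714, Bank 2 lends 50.9·0.7460² ≈ 28.3267, and so on.
Summing a geometric series: total = 50.9·[0.7460·(1 − 0.7460^6) / (1 − 0.7460)] ≈ 123.7272 million.

K123.73 million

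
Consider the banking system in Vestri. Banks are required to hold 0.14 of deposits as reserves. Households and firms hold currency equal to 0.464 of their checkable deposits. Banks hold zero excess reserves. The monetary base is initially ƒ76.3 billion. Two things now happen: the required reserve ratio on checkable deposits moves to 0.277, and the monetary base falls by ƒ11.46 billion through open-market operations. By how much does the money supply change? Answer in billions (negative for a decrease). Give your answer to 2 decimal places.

-56.83 billion

Before: m₁ = (1 + 0.464) / (0.14 + 0.464) ≈ 2.42384, MB₁ = 76.3, so M₁ = 2.42384 × 76.3 ≈ 184.939 billion.
After: m₂ = (1 + 0.464) / (0.277 + 0.464) ≈ 1.97571, MB₂ = 76.3 − 11.46 = 64.84, so M₂ = 1.97571 × 64.84 ≈ 128.105 billion.
ΔM = M₂ − M₁ = 128.105 − 184.939 = -56.834 billion.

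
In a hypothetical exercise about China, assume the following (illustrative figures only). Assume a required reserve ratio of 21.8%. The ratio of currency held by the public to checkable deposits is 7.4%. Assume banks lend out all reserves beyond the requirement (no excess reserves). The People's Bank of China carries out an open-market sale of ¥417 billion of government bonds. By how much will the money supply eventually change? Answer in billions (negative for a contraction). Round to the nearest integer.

The money multiplier is m = (1 + c) / (rr + c) = (1 + 0.074) / (0.218 + 0.074) ≈ 3.6781.
The sale removes 417 billion of base, so ΔM = m × ΔMB = 3.6781 × (−417) = -1533.7677 billion.

-1534 billion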